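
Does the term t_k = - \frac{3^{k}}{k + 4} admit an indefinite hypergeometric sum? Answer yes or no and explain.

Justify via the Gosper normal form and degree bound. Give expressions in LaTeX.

t_(k+1)/t_k = 3*(k + 4)/(k + 5).
Factor: A=3*k + 12; B=k + 5; C=1.
Set up (3*k + 12)·f(k+1) − (k + 4)·f(k) − (1) = 0.
d = -1 from the (1,1,0) case.
Bound -1 < 0, so the key equation has no polynomial solution.

No — negative degree bound, so no certificate f.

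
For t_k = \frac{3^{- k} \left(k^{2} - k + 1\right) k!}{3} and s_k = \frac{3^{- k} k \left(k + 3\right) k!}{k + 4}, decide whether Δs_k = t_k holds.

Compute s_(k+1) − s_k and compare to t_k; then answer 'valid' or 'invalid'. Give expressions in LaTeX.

s_(k+1) = (k + 1)*(k + 4)*factorial(k + 1)/(3*3**k*(k + 5))
s_(k+1) − s_k = (k**4 + 7*k**3 + 9*k**2 - 5*k + 16)*factorial(k)/(3*3**k*(k + 4)*(k + 5))
(s_(k+1) − s_k) − t_k = -(k**3 + 3*k**2 - 6*k + 4)*factorial(k)/(3*3**k*(k + 4)*(k + 5))

Invalid: residual - \frac{3^{- k} \left(k^{3} + 3 k^{2} - 6 k + 4\right) k!}{3 \left(k + 4\right) \left(k + 5\right)} ≠ 0.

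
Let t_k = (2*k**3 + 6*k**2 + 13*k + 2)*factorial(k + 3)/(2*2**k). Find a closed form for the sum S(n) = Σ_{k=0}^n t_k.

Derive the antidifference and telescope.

Compute t_(k+1)/t_k: get (2*k**4 + 20*k**3 + 79*k**2 + 147*k + 92)/(2*(2*k**3 + 6*k**2 + 13*k + 2)).
Take A(k)=k/2 + 2, B(k)=1, C(k)=k**3 + 3*k**2 + 13*k/2 + 1.
Set up (k/2 + 2)·f(k+1) − (1)·f(k) − (k**3 + 3*k**2 + 13*k/2 + 1) = 0.
Degrees (1,0,3) ⇒ d ≤ 2.
Match coefficients ⇒ f(k) = 2*k**2 - 2*k + 1.
R(k) = B(k−1)·f(k)/C(k) = 2*(2*k**2 - 2*k + 1)/(2*k**3 + 6*k**2 + 13*k + 2); s_k = R·t_k = (2*k**2 - 2*k + 1)*factorial(k + 3)/2**k.
Check: Δs_k = (2*k**3 + 6*k**2 + 13*k + 2)*factorial(k + 3)/(2*2**k). ✓
s_(n+1) = 2**(-n - 1)*(2*n**2 + 2*n + 1)*factorial(n + 4) and s_(0) = 6, so S(n) = -6 + n**2*factorial(n + 4)/2**n + n*factorial(n + 4)/2**n + factorial(n + 4)/(2*2**n).

S(n) = -6 + n**2*factorial(n + 4)/2**n + n*factorial(n + 4)/2**n + factorial(n + 4)/(2*2**n)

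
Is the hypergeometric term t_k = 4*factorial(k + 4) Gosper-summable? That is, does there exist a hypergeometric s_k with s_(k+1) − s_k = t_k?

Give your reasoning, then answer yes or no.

No — negative degree bound, so no certificate f.

t_(k+1)/t_k = k + 5.
Normal form (A,B,C) = (k + 5, 1, 1).
f must satisfy (k + 5)·f(k+1) − (1)·f(k) = 1.
d = -1 from the (1,0,0) case.
Bound -1 < 0, so the key equation has no polynomial solution.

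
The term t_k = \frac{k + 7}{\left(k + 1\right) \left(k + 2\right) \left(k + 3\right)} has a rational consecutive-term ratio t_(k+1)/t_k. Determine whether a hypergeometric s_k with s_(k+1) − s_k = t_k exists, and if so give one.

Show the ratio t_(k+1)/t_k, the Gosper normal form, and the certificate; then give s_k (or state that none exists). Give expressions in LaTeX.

s_k = \frac{k \left(2 k + 5\right)}{\left(k + 1\right) \left(k + 2\right)}

t_(k+1)/t_k = (k + 1)*(k + 8)/((k + 4)*(k + 7)).
Gosper form: A/B · C(k+1)/C(k) with A=k + 1, B=k + 4, C=k + 7.
Set up (k + 1)·f(k+1) − (k + 3)·f(k) − (k + 7) = 0.
Degrees (1,1,1) ⇒ d ≤ 2.
Solve for f: f(k) = k*(2*k + 5) (degree 2 ≤ 2).
Then R = B(k−1)f/C = k*(k + 3)*(2*k + 5)/(k + 7), so s_k = R(k)·t_k = k*(2*k + 5)/((k + 1)*(k + 2)).
Check: Δs_k = (k + 7)/(k**3 + 6*k**2 + 11*k + 6). ✓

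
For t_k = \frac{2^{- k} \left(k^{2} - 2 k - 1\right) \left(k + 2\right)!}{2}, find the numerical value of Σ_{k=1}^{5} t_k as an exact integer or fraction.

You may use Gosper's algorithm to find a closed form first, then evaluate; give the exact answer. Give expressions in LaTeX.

r(k) = (k + 3)*(2*k - (k + 1)**2 + 3)/(2*(-k**2 + 2*k + 1)) after simplifying.
Normal form (A,B,C) = (k/2 + 3/2, 1, k**2 - 2*k - 1).
f must satisfy (k/2 + 3/2)·f(k+1) − (1)·f(k) = k**2 - 2*k - 1.
From deg A=1, deg B=0, deg C=2: d=1.
Solving with deg f ≤ 1: f(k) = 2*(k - 4).
Get s_k = R·t_k = (k - 4)*factorial(k + 2)/2**k with R(k) = B(k−1)f(k)/C(k) = 2*(k - 4)/(k**2 - 2*k - 1).
Δs = (k**2 - 2*k - 1)*factorial(k + 2)/(2*2**k), as required.
Σ_(k=1)^(5) t_k = s_(6) − s_(1) = 1260 − (-9) = 1269.

Σ = 1269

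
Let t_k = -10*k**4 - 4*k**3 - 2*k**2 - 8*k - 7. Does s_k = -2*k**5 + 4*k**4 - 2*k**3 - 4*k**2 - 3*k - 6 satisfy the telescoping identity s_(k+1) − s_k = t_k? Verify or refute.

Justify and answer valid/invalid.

s_(k+1) = -2*k**5 - 6*k**4 - 6*k**3 - 6*k**2 - 11*k - 13
s_(k+1) − s_k = -10*k**4 - 4*k**3 - 2*k**2 - 8*k - 7
(s_(k+1) − s_k) − t_k = 0

valid (s_(k+1) − s_k reduces to t_k)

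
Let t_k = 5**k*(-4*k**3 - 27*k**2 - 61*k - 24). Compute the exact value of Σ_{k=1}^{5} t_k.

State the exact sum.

Σ = -5374980

r(k) = 5*(4*k**3 + 39*k**2 + 127*k + 116)/(4*k**3 + 27*k**2 + 61*k + 24) after simplifying.
Normal form (A,B,C) = (5, 1, k**3 + 27*k**2/4 + 61*k/4 + 6).
f must satisfy (5)·f(k+1) − (1)·f(k) = k**3 + 27*k**2/4 + 61*k/4 + 6.
From deg A=0, deg B=0, deg C=3: d=3.
Coefficient equations give f(k) = (k**3 + 3*k**2 + 4*k - 4)/4.
R(k) = B(k−1)·f(k)/C(k) = (k**3 + 3*k**2 + 4*k - 4)/(4*k**3 + 27*k**2 + 61*k + 24); s_k = R·t_k = 5**k*(-k**3 - 3*k**2 - 4*k + 4).
Δs = 5**k*(-4*k**3 - 27*k**2 - 61*k - 24), as required.
Telescoping: Σ = s_(6) − s_(1) = -5375000 − (-20) = -5374980.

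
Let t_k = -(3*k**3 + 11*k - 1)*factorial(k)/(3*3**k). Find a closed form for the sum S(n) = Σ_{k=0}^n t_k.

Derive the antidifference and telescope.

Compute t_(k+1)/t_k: get (k + 1)*(11*k + 3*(k + 1)**3 + 10)/(3*(3*k**3 + 11*k - 1)).
Normal form (A,B,C) = (k/3 + 1/3, 1, k**3 + 11*k/3 - 1/3).
Set up (k/3 + 1/3)·f(k+1) − (1)·f(k) − (k**3 + 11*k/3 - 1/3) = 0.
Degrees (1,0,3) ⇒ d ≤ 2.
Match coefficients ⇒ f(k) = 3*k**2 + 2.
Certificate R = B(k−1)f/C = 3*(3*k**2 + 2)/(3*k**3 + 11*k - 1) gives s_k = -(3*k**2 + 2)*factorial(k)/3**k.
Verify: -(3*k**3 + 11*k - 1)*factorial(k)/(3*3**k) matches t_k.
Evaluate: s_(n+1) = -3**(-n - 1)*(3*n**2 + 6*n + 5)*factorial(n + 1); subtract s_(0) = -2 ⇒ S(n) = (6*3**n - 3*n**3*factorial(n) - 9*n**2*factorial(n) - 11*n*factorial(n) - 5*factorial(n))/(3*3**n).

S(n) = (6*3**n - 3*n**3*factorial(n) - 9*n**2*factorial(n) - 11*n*factorial(n) - 5*factorial(n))/(3*3**n)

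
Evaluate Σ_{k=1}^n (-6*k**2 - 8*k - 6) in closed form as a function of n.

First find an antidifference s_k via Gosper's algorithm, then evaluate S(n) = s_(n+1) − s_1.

The ratio is (3*k**2 + 10*k + 10)/(3*k**2 + 4*k + 3).
A = 1, B = 1, C = k**2 + 4*k/3 + 1.
Need (1)·f(k+1) − (1)·f(k) = k**2 + 4*k/3 + 1.
d = 3 from the (0,0,2) case.
Coefficient equations give f(k) = k*(2*k**2 + k + 3)/6.
Get s_k = R·t_k = k*(-2*k**2 - k - 3) with R(k) = B(k−1)f(k)/C(k) = k*(2*k**2 + k + 3)/(2*(3*k**2 + 4*k + 3)).
Δs = -6*k**2 - 8*k - 6, as required.
Evaluate: s_(n+1) = -2*n**3 - 7*n**2 - 11*n - 6; subtract s_(1) = -6 ⇒ S(n) = n*(-2*n**2 - 7*n - 11).

S(n) = n*(-2*n**2 - 7*n - 11)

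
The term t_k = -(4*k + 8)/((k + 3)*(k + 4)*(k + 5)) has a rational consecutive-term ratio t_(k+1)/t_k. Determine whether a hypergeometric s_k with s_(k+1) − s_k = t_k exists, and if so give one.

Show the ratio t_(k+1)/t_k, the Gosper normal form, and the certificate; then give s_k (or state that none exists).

s_k = -k*(5*k + 11)/(6*(k + 3)*(k + 4))

Compute t_(k+1)/t_k: get (k + 3)**2/((k + 2)*(k + 6)).
Gosper form: A/B · C(k+1)/C(k) with A=k + 3, B=k + 6, C=k + 2.
Solve (k + 3)·f(k+1) − (k + 5)·f(k) = k + 2.
deg f ≤ 2 (via 1,1,1).
Solving with deg f ≤ 2: f(k) = k*(5*k + 11)/24.
Then R = B(k−1)f/C = k*(k + 5)*(5*k + 11)/(24*(k + 2)), so s_k = R(k)·t_k = -k*(5*k + 11)/(6*(k + 3)*(k + 4)).
Verify: 4*(-k - 2)/(k**3 + 12*k**2 + 47*k + 60) matches t_k.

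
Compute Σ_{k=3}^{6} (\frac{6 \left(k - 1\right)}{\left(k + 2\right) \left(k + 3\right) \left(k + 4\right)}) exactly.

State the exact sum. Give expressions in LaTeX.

Σ = 1/5

Compute t_(k+1)/t_k: get k*(k + 2)/((k - 1)*(k + 5)).
A = k + 2, B = k + 5, C = k - 1.
f must satisfy (k + 2)·f(k+1) − (k + 4)·f(k) = k - 1.
Bound: deg f ≤ 2.
A polynomial solution: f(k) = k*(k - 7)/12.
So s_k = (B(k−1)f/C)·t_k = (k*(k - 7)*(k + 4)/(12*(k - 1)))·t_k = k*(k - 7)/(2*(k + 2)*(k + 3)).
Δs = 6*(k - 1)/(k**3 + 9*k**2 + 26*k + 24), as required.
Sum = s_(7) − s_(3); s_(7) = 0, s_(3) = -1/5 ⇒ 1/5.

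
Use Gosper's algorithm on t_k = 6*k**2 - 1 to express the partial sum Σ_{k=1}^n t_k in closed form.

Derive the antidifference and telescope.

t_(k+1)/t_k = (6*(k + 1)**2 - 1)/(6*k**2 - 1).
A = 1, B = 1, C = k**2 - 1/6.
Need (1)·f(k+1) − (1)·f(k) = k**2 - 1/6.
Bound: deg f ≤ 3.
Solve for f: f(k) = k**2*(2*k - 3)/6 (degree 3 ≤ 3).
Certificate R = B(k−1)f/C = k**2*(2*k - 3)/(6*k**2 - 1) gives s_k = k**2*(2*k - 3).
s_(k+1) − s_k = 6*k**2 - 1 = t_k.
Evaluate: s_(n+1) = 2*n**3 + 3*n**2 - 1; subtract s_(1) = -1 ⇒ S(n) = n**2*(2*n + 3).

S(n) = n**2*(2*n + 3)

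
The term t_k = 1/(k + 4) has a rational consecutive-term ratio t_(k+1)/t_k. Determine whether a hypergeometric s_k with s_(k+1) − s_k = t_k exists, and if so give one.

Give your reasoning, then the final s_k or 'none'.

not Gosper-summable; s_k does not exist

t_(k+1)/t_k = (k + 4)/(k + 5).
Gosper form: A/B · C(k+1)/C(k) with A=k + 4, B=k + 5, C=1.
Solve (k + 4)·f(k+1) − (k + 4)·f(k) = 1.
From deg A=1, deg B=1, deg C=0: d=0.
Write f(k) = c0. Then LHS − RHS = -1, requiring -1 = 0: contradictory. No certificate.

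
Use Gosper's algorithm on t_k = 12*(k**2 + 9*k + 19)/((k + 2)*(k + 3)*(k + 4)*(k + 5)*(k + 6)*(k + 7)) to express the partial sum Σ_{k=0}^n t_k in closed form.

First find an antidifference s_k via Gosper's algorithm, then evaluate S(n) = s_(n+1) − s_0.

S(n) = (n**3 + 15*n**2 + 71*n + 57)/(12*(n**3 + 15*n**2 + 71*n + 105))

r(k) = (k + 2)*(9*k + (k + 1)**2 + 28)/((k + 8)*(k**2 + 9*k + 19)) after simplifying.
So A=k + 2 and B=k + 8, with C=k**2 + 9*k + 19.
Key eq: (k + 2)·f(k+1) = (k + 7)·f(k) + (k**2 + 9*k + 19).
From deg A=1, deg B=1, deg C=2: d=5.
Coefficient equations give f(k) = k*(k + 3)*(k + 5)*(k**2 + 12*k + 44)/144.
Get s_k = R·t_k = k*(k**2 + 12*k + 44)/(12*(k**3 + 12*k**2 + 44*k + 48)) with R(k) = B(k−1)f(k)/C(k) = k*(k + 3)*(k + 5)*(k + 7)*(k**2 + 12*k + 44)/(144*(k**2 + 9*k + 19)).
Check: Δs_k = 12*(k**2 + 9*k + 19)/(k**6 + 27*k**5 + 295*k**4 + 1665*k**3 + 5104*k**2 + 8028*k + 5040). ✓
s_(n+1) = (n**3 + 15*n**2 + 71*n + 57)/(12*(n**3 + 15*n**2 + 71*n + 105)) and s_(0) = 0, so S(n) = (n**3 + 15*n**2 + 71*n + 57)/(12*(n**3 + 15*n**2 + 71*n + 105)).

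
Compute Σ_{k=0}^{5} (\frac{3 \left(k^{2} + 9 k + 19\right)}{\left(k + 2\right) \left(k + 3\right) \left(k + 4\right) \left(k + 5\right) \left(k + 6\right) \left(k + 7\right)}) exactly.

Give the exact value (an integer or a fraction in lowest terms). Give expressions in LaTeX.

t_(k+1)/t_k = (k + 2)*(9*k + (k + 1)**2 + 28)/((k + 8)*(k**2 + 9*k + 19)).
Factor: A=k + 2; B=k + 8; C=k**2 + 9*k + 19.
Key eq: (k + 2)·f(k+1) = (k + 7)·f(k) + (k**2 + 9*k + 19).
d = 5 from the (1,1,2) case.
Solve for f: f(k) = k*(k + 3)*(k + 5)*(k**2 + 12*k + 44)/144 (degree 5 ≤ 5).
R(k) = B(k−1)·f(k)/C(k) = k*(k + 3)*(k + 5)*(k + 7)*(k**2 + 12*k + 44)/(144*(k**2 + 9*k + 19)); s_k = R·t_k = k*(k**2 + 12*k + 44)/(48*(k**3 + 12*k**2 + 44*k + 48)).
Verify: 3*(k**2 + 9*k + 19)/(k**6 + 27*k**5 + 295*k**4 + 1665*k**3 + 5104*k**2 + 8028*k + 5040) matches t_k.
Evaluate s at k=6 and k=0: 19/960 and 0; difference 19/960.

Σ = 19/960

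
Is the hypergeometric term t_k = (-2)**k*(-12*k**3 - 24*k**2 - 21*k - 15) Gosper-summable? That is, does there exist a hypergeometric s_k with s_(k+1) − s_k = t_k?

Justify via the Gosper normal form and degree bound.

Yes. s_k = (-2)**k*(4*k**3 - k + 3).

Compute t_(k+1)/t_k: get 2*(-4*k**3 - 20*k**2 - 35*k - 24)/(4*k**3 + 8*k**2 + 7*k + 5).
So A=-2 and B=1, with C=k**3 + 2*k**2 + 7*k/4 + 5/4.
Set up (-2)·f(k+1) − (1)·f(k) − (k**3 + 2*k**2 + 7*k/4 + 5/4) = 0.
Bound: deg f ≤ 3.
Solve for f: f(k) = -(k + 1)*(4*k**2 - 4*k + 3)/12 (degree 3 ≤ 3).
R(k) = B(k−1)·f(k)/C(k) = -(k + 1)*(4*k**2 - 4*k + 3)/(3*(4*k**3 + 8*k**2 + 7*k + 5)); s_k = R·t_k = (-2)**k*(4*k**3 - k + 3).
Verify: (-2)**k*(-4*k**3 + 3*k - 8*(k + 1)**3 - 7) matches t_k.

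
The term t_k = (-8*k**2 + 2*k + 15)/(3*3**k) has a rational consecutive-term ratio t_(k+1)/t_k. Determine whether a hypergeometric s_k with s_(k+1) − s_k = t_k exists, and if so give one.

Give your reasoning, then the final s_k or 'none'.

s_k = (4*k**2 + 3*k - 4)/3**k

r(k) = (8*k**2 + 14*k - 9)/(3*(8*k**2 - 2*k - 15)) after simplifying.
A = 1/3, B = 1, C = k**2 - k/4 - 15/8.
Need (1/3)·f(k+1) − (1)·f(k) = k**2 - k/4 - 15/8.
deg f ≤ 2 (via 0,0,2).
Coefficient equations give f(k) = -3*(4*k**2 + 3*k - 4)/8.
R(k) = B(k−1)·f(k)/C(k) = -3*(4*k**2 + 3*k - 4)/((2*k - 3)*(4*k + 5)); s_k = R·t_k = (4*k**2 + 3*k - 4)/3**k.
s_(k+1) − s_k = (-8*k**2 + 2*k + 15)/(3*3**k) = t_k.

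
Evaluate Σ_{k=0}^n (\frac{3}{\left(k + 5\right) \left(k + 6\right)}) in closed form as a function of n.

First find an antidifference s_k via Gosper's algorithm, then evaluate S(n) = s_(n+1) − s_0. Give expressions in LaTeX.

S(n) = \frac{3 \left(n + 1\right)}{5 \left(n + 6\right)}

Compute t_(k+1)/t_k: get (k + 5)/(k + 7).
So A=k + 5 and B=k + 7, with C=1.
Solve (k + 5)·f(k+1) − (k + 6)·f(k) = 1.
Degrees (1,1,0) ⇒ d ≤ 1.
Coefficient equations give f(k) = k/5.
Certificate R = B(k−1)f/C = k*(k + 6)/5 gives s_k = 3*k/(5*(k + 5)).
Check: Δs_k = 3/(k**2 + 11*k + 30). ✓
Σ_(k=0)^n t_k = s_(n+1) − s_(0) = (3*(n + 1)/(5*(n + 6))) − (0), i.e. 3*(n + 1)/(5*(n + 6)).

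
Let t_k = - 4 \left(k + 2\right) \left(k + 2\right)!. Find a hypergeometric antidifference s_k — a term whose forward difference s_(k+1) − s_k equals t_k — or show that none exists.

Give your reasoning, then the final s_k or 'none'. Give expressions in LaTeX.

t_(k+1)/t_k = (k + 3)**2/(k + 2).
Normal form (A,B,C) = (k + 3, 1, k + 2).
Key eq: (k + 3)·f(k+1) = (1)·f(k) + (k + 2).
Bound: deg f ≤ 0.
Match coefficients ⇒ f(k) = 1.
R(k) = B(k−1)·f(k)/C(k) = 1/(k + 2); s_k = R·t_k = -4*factorial(k + 2).
Δs = -4*(k + 2)*factorial(k + 2), as required.

s_k = - 4 \left(k + 2\right)!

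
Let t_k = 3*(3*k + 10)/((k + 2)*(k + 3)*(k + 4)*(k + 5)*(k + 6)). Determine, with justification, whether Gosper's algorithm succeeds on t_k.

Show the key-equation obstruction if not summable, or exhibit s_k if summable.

The ratio is (k + 2)*(3*k + 13)/((k + 7)*(3*k + 10)).
Gosper form: A/B · C(k+1)/C(k) with A=k + 2, B=k + 7, C=k + 10/3.
f must satisfy (k + 2)·f(k+1) − (k + 6)·f(k) = k + 10/3.
Degrees (1,1,1) ⇒ d ≤ 4.
Coefficient equations give f(k) = k*(k + 3)*(k**2 + 11*k + 38)/120.
Certificate R = B(k−1)f/C = k*(k + 3)*(k + 6)*(k**2 + 11*k + 38)/(40*(3*k + 10)) gives s_k = 3*k*(k**2 + 11*k + 38)/(40*(k**3 + 11*k**2 + 38*k + 40)).
Δs = 3*(3*k + 10)/(k**5 + 20*k**4 + 155*k**3 + 580*k**2 + 1044*k + 720), as required.

Yes. s_k = 3*k*(k**2 + 11*k + 38)/(40*(k**3 + 11*k**2 + 38*k + 40)).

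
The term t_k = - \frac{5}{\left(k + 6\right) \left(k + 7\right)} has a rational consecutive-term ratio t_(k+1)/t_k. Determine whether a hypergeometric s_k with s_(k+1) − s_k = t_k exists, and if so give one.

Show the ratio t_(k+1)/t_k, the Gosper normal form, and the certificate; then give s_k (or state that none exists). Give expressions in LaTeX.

Step 1: r(k) = (k + 6)/(k + 8).
Gosper form: A/B · C(k+1)/C(k) with A=k + 6, B=k + 8, C=1.
f must satisfy (k + 6)·f(k+1) − (k + 7)·f(k) = 1.
d = 1 from the (1,1,0) case.
Match coefficients ⇒ f(k) = k/6.
Certificate R = B(k−1)f/C = k*(k + 7)/6 gives s_k = -5*k/(6*k + 36).
Check: Δs_k = -5/(k**2 + 13*k + 42). ✓

s_k = - \frac{5 k}{6 k + 36}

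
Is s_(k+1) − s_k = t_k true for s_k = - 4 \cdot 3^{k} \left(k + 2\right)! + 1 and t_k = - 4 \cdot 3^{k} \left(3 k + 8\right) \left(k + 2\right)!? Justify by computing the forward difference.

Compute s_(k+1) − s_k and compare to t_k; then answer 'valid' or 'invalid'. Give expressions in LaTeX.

valid; difference matches t_k

s_(k+1) = -4*3**(k + 1)*factorial(k + 3) + 1
s_(k+1) − s_k = -4*3**k*(3*k + 8)*factorial(k + 2)
(s_(k+1) − s_k) − t_k = 0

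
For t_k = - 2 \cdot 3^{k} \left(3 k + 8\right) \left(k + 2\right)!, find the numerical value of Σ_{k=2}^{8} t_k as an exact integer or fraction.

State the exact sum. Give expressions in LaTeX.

Ratio r(k) = 3*(k + 3)*(3*k + 11)/(3*k + 8).
A = 3*k + 9, B = 1, C = k + 8/3.
f must satisfy (3*k + 9)·f(k+1) − (1)·f(k) = k + 8/3.
deg f ≤ 0 (via 1,0,1).
Match coefficients ⇒ f(k) = 1/3.
Get s_k = R·t_k = -2*3**k*factorial(k + 2) with R(k) = B(k−1)f(k)/C(k) = 1/(3*k + 8).
Verify: -2*3**k*(3*k + 8)*factorial(k + 2) matches t_k.
Telescoping: Σ = s_(9) − s_(2) = -1571364748800 − (-432) = -1571364748368.

Σ = -1571364748368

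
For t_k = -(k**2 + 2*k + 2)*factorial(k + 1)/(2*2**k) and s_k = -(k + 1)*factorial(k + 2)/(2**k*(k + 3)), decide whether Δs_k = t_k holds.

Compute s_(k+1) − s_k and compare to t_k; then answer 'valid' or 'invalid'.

s_(k+1) = -(k + 2)*factorial(k + 3)/(2*2**k*(k + 4))
s_(k+1) − s_k = -(k**3 + 6*k**2 + 11*k + 10)*factorial(k + 2)/(2*2**k*(k + 3)*(k + 4))
(s_(k+1) − s_k) − t_k = (k**3 + 5*k**2 + 6*k + 4)*factorial(k + 1)/(2*2**k*(k + 3)*(k + 4))

Invalid: residual (k**3 + 5*k**2 + 6*k + 4)*factorial(k + 1)/(2*2**k*(k + 3)*(k + 4)) ≠ 0.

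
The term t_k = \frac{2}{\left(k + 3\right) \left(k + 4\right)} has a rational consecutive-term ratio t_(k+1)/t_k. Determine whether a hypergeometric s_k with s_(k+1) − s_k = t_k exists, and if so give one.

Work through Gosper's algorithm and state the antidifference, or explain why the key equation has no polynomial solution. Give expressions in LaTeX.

r(k) = (k + 3)/(k + 5) after simplifying.
Take A(k)=k + 3, B(k)=k + 5, C(k)=1.
Need (k + 3)·f(k+1) − (k + 4)·f(k) = 1.
Bound: deg f ≤ 1.
Match coefficients ⇒ f(k) = k/3.
Then R = B(k−1)f/C = k*(k + 4)/3, so s_k = R(k)·t_k = 2*k/(3*(k + 3)).
Δs = 2/(k**2 + 7*k + 12), as required.

s_k = \frac{2 k}{3 \left(k + 3\right)}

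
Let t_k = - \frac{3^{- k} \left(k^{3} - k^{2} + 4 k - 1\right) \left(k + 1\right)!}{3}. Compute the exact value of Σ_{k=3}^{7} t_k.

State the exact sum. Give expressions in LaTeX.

r(k) = (k + 2)*(4*k + (k + 1)**3 - (k + 1)**2 + 3)/(3*(k**3 - k**2 + 4*k - 1)) after simplifying.
Gosper form: A/B · C(k+1)/C(k) with A=k/3 + 2/3, B=1, C=k**3 - k**2 + 4*k - 1.
Solve (k/3 + 2/3)·f(k+1) − (1)·f(k) = k**3 - k**2 + 4*k - 1.
deg f ≤ 2 (via 1,0,3).
Solve for f: f(k) = 3*(k**2 - 2*k - 1) (degree 2 ≤ 2).
Then R = B(k−1)f/C = 3*(k**2 - 2*k - 1)/(k**3 - k**2 + 4*k - 1), so s_k = R(k)·t_k = (-k**2 + 2*k + 1)*factorial(k + 1)/3**k.
Verify: -(k**3 - k**2 + 4*k - 1)*factorial(k + 1)/(3*3**k) matches t_k.
Evaluate s at k=8 and k=3: -210560/81 and -16/9; difference -210416/81.

Σ = -210416/81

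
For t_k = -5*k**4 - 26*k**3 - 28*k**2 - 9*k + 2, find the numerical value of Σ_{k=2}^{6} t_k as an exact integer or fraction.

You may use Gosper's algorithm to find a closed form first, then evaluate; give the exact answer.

Σ = -25500

Step 1: r(k) = (5*k**4 + 46*k**3 + 136*k**2 + 163*k + 66)/(5*k**4 + 26*k**3 + 28*k**2 + 9*k - 2).
Factor: A=1; B=1; C=k**4 + 26*k**3/5 + 28*k**2/5 + 9*k/5 - 2/5.
Key eq: (1)·f(k+1) = (1)·f(k) + (k**4 + 26*k**3/5 + 28*k**2/5 + 9*k/5 - 2/5).
Bound: deg f ≤ 5.
Match coefficients ⇒ f(k) = k*(k**4 + 4*k**3 - 2*k**2 - 3*k - 2)/5.
Then R = B(k−1)f/C = k*(k**4 + 4*k**3 - 2*k**2 - 3*k - 2)/(5*k**4 + 26*k**3 + 28*k**2 + 9*k - 2), so s_k = R(k)·t_k = k*(-k**4 - 4*k**3 + 2*k**2 + 3*k + 2).
Δs = -5*k**4 - 26*k**3 - 28*k**2 - 9*k + 2, as required.
Evaluate s at k=7 and k=2: -25564 and -64; difference -25500.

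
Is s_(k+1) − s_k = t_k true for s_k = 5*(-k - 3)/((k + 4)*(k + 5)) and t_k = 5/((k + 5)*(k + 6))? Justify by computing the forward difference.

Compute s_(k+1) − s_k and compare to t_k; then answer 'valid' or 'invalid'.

s_(k+1) = 5*(-k - 4)/((k + 5)*(k + 6))
s_(k+1) − s_k = 5*(k + 2)/(k**3 + 15*k**2 + 74*k + 120)
(s_(k+1) − s_k) − t_k = -10/(k**3 + 15*k**2 + 74*k + 120)

Invalid: residual -10/(k**3 + 15*k**2 + 74*k + 120) ≠ 0.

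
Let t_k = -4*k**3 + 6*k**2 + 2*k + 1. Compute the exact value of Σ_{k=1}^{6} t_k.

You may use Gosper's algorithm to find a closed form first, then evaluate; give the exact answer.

t_(k+1)/t_k = (4*k**3 + 6*k**2 - 2*k - 5)/(4*k**3 - 6*k**2 - 2*k - 1).
Factor: A=1; B=1; C=k**3 - 3*k**2/2 - k/2 - 1/4.
f must satisfy (1)·f(k+1) − (1)·f(k) = k**3 - 3*k**2/2 - k/2 - 1/4.
d = 4 from the (0,0,3) case.
Solve for f: f(k) = k*(k**3 - 4*k**2 + 3*k - 1)/4 (degree 4 ≤ 4).
So s_k = (B(k−1)f/C)·t_k = (k*(k**3 - 4*k**2 + 3*k - 1)/(4*k**3 - 6*k**2 - 2*k - 1))·t_k = k*(-k**3 + 4*k**2 - 3*k + 1).
s_(k+1) − s_k = -4*k**3 + 6*k**2 + 2*k + 1 = t_k.
Telescoping: Σ = s_(7) − s_(1) = -1169 − (1) = -1170.

Σ = -1170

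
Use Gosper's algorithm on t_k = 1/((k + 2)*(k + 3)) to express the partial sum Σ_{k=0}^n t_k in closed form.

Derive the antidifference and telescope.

S(n) = (n + 1)/(2*(n + 3))

The ratio is (k + 2)/(k + 4).
Take A(k)=k + 2, B(k)=k + 4, C(k)=1.
Need (k + 2)·f(k+1) − (k + 3)·f(k) = 1.
d = 1 from the (1,1,0) case.
Match coefficients ⇒ f(k) = k/2.
Get s_k = R·t_k = k/(2*(k + 2)) with R(k) = B(k−1)f(k)/C(k) = k*(k + 3)/2.
Δs = 1/(k**2 + 5*k + 6), as required.
s_(n+1) = (n + 1)/(2*(n + 3)) and s_(0) = 0, so S(n) = (n + 1)/(2*(n + 3)).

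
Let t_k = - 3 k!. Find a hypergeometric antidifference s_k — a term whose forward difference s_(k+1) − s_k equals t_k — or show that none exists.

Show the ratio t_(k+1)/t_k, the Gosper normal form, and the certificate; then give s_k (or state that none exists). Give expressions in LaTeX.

no hypergeometric antidifference exists

t_(k+1)/t_k = k + 1.
Normal form (A,B,C) = (k + 1, 1, 1).
Key eq: (k + 1)·f(k+1) = (1)·f(k) + (1).
From deg A=1, deg B=0, deg C=0: d=-1.
deg f ≤ -1 is impossible — no certificate.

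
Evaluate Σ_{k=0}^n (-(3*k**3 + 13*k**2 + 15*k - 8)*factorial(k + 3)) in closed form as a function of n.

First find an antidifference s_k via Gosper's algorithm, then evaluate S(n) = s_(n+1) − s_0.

The ratio is (3*k**4 + 34*k**3 + 138*k**2 + 223*k + 92)/(3*k**3 + 13*k**2 + 15*k - 8).
Gosper form: A/B · C(k+1)/C(k) with A=k + 4, B=1, C=k**3 + 13*k**2/3 + 5*k - 8/3.
Set up (k + 4)·f(k+1) − (1)·f(k) − (k**3 + 13*k**2/3 + 5*k - 8/3) = 0.
Bound: deg f ≤ 2.
A polynomial solution: f(k) = (3*k**2 - 2*k - 4)/3.
Get s_k = R·t_k = (-3*k**2 + 2*k + 4)*factorial(k + 3) with R(k) = B(k−1)f(k)/C(k) = (3*k**2 - 2*k - 4)/(3*k**3 + 13*k**2 + 15*k - 8).
Δs = -(3*k**3 + 13*k**2 + 15*k - 8)*factorial(k + 3), as required.
Σ_(k=0)^n t_k = s_(n+1) − s_(0) = (-(3*n**2 + 4*n - 3)*factorial(n + 4)) − (24), i.e. -3*n**2*factorial(n + 4) - 4*n*factorial(n + 4) + 3*factorial(n + 4) - 24.

S(n) = -3*n**2*factorial(n + 4) - 4*n*factorial(n + 4) + 3*factorial(n + 4) - 24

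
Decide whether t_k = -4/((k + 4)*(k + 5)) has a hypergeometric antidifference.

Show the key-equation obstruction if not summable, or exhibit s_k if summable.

Yes. s_k = -k/(k + 4).

Ratio r(k) = (k + 4)/(k + 6).
Take A(k)=k + 4, B(k)=k + 6, C(k)=1.
Solve (k + 4)·f(k+1) − (k + 5)·f(k) = 1.
Bound: deg f ≤ 1.
Solve for f: f(k) = k/4 (degree 1 ≤ 1).
Get s_k = R·t_k = -k/(k + 4) with R(k) = B(k−1)f(k)/C(k) = k*(k + 5)/4.
Verify: -4/(k**2 + 9*k + 20) matches t_k.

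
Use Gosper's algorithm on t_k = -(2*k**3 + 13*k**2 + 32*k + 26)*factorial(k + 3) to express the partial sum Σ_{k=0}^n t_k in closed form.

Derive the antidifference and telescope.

S(n) = -2*n**2*factorial(n + 4) - 7*n*factorial(n + 4) - 7*factorial(n + 4) + 12

r(k) = (2*k**4 + 27*k**3 + 140*k**2 + 329*k + 292)/(2*k**3 + 13*k**2 + 32*k + 26) after simplifying.
So A=k + 4 and B=1, with C=k**3 + 13*k**2/2 + 16*k + 13.
Key eq: (k + 4)·f(k+1) = (1)·f(k) + (k**3 + 13*k**2/2 + 16*k + 13).
Bound: deg f ≤ 2.
Match coefficients ⇒ f(k) = (2*k**2 + 3*k + 2)/2.
Get s_k = R·t_k = -(2*k**2 + 3*k + 2)*factorial(k + 3) with R(k) = B(k−1)f(k)/C(k) = (2*k**2 + 3*k + 2)/(2*k**3 + 13*k**2 + 32*k + 26).
Check: Δs_k = -(2*k**3 + 13*k**2 + 32*k + 26)*factorial(k + 3). ✓
Telescope: S(n) = s_(n+1) − s_(0) = -(2*n**2 + 7*n + 7)*factorial(n + 4) − (-12) = -2*n**2*factorial(n + 4) - 7*n*factorial(n + 4) - 7*factorial(n + 4) + 12.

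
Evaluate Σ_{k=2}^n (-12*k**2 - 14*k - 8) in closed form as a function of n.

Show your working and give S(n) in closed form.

r(k) = (6*k**2 + 19*k + 17)/(6*k**2 + 7*k + 4) after simplifying.
Take A(k)=1, B(k)=1, C(k)=k**2 + 7*k/6 + 2/3.
Need (1)·f(k+1) − (1)·f(k) = k**2 + 7*k/6 + 2/3.
Degrees (0,0,2) ⇒ d ≤ 3.
Match coefficients ⇒ f(k) = k*(4*k**2 + k + 3)/12.
Then R = B(k−1)f/C = k*(4*k**2 + k + 3)/(2*(6*k**2 + 7*k + 4)), so s_k = R(k)·t_k = k*(-4*k**2 - k - 3).
s_(k+1) − s_k = -12*k**2 - 14*k - 8 = t_k.
Σ_(k=2)^n t_k = s_(n+1) − s_(2) = (-4*n**3 - 13*n**2 - 17*n - 8) − (-42), i.e. -4*n**3 - 13*n**2 - 17*n + 34.

S(n) = -4*n**3 - 13*n**2 - 17*n + 34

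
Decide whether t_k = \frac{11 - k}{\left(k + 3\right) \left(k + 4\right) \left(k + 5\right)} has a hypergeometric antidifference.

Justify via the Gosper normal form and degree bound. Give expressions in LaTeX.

Yes. s_k = \frac{k \left(k + 10\right)}{3 \left(k + 3\right) \left(k + 4\right)}.

r(k) = (k - 10)*(k + 3)/((k - 11)*(k + 6)) after simplifying.
So A=k + 3 and B=k + 6, with C=k - 11.
Solve (k + 3)·f(k+1) − (k + 5)·f(k) = k - 11.
deg f ≤ 2 (via 1,1,1).
Solve for f: f(k) = -k*(k + 10)/3 (degree 2 ≤ 2).
Certificate R = B(k−1)f/C = -k*(k + 5)*(k + 10)/(3*(k - 11)) gives s_k = k*(k + 10)/(3*(k + 3)*(k + 4)).
Δs = (11 - k)/(k**3 + 12*k**2 + 47*k + 60), as required.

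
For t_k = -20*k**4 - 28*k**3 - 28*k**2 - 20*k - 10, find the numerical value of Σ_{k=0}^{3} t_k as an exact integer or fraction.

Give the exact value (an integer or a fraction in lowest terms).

Σ = -3520

t_(k+1)/t_k = (10*k**4 + 54*k**3 + 116*k**2 + 120*k + 53)/(10*k**4 + 14*k**3 + 14*k**2 + 10*k + 5).
Factor: A=1; B=1; C=k**4 + 7*k**3/5 + 7*k**2/5 + k + 1/2.
Solve (1)·f(k+1) − (1)·f(k) = k**4 + 7*k**3/5 + 7*k**2/5 + k + 1/2.
From deg A=0, deg B=0, deg C=4: d=5.
A polynomial solution: f(k) = k*(4*k**4 - 3*k**3 + 2*k**2 + 3*k + 4)/20.
Then R = B(k−1)f/C = k*(4*k**4 - 3*k**3 + 2*k**2 + 3*k + 4)/(2*(10*k**4 + 14*k**3 + 14*k**2 + 10*k + 5)), so s_k = R(k)·t_k = k*(-4*k**4 + 3*k**3 - 2*k**2 - 3*k - 4).
Δs = -20*k**4 - 28*k**3 - 28*k**2 - 20*k - 10, as required.
Evaluate s at k=4 and k=0: -3520 and 0; difference -3520.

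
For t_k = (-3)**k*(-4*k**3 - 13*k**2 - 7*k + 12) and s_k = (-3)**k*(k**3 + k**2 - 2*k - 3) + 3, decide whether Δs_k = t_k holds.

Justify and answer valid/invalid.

Valid: the claim telescopes to t_k.

s_(k+1) = 3*(-3)**k*(2*k - (k + 1)**3 - (k + 1)**2 + 5) + 3
s_(k+1) − s_k = (-3)**k*(-4*k**3 - 13*k**2 - 7*k + 12)
(s_(k+1) − s_k) − t_k = 0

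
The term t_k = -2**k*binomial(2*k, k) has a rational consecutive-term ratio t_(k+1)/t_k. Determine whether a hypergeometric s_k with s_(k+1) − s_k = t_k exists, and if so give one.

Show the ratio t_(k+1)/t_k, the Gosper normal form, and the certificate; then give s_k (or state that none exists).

r(k) = 4*(2*k + 1)/(k + 1) after simplifying.
A = 8*k + 4, B = k + 1, C = 1.
Solve (8*k + 4)·f(k+1) − (k)·f(k) = 1.
Bound: deg f ≤ -1.
Bound -1 < 0, so the key equation has no polynomial solution.

not Gosper-summable; s_k does not exist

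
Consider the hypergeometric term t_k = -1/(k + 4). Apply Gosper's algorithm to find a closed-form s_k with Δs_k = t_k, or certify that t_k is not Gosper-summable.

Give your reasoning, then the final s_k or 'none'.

none — t_k is not Gosper-summable

Compute t_(k+1)/t_k: get (k + 4)/(k + 5).
Gosper form: A/B · C(k+1)/C(k) with A=k + 4, B=k + 5, C=1.
Solve (k + 4)·f(k+1) − (k + 4)·f(k) = 1.
From deg A=1, deg B=1, deg C=0: d=0.
Generic f = c0 gives residual -1; -1 = 0 cannot hold, so t_k is not Gosper-summable.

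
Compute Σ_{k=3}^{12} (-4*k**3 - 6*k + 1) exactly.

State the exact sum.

Σ = -24740

Ratio r(k) = (6*k + 4*(k + 1)**3 + 5)/(4*k**3 + 6*k - 1).
A = 1, B = 1, C = k**3 + 3*k/2 - 1/4.
Key eq: (1)·f(k+1) = (1)·f(k) + (k**3 + 3*k/2 - 1/4).
Bound: deg f ≤ 4.
Match coefficients ⇒ f(k) = k*(k**3 - 2*k**2 + 4*k - 4)/4.
Get s_k = R·t_k = k*(-k**3 + 2*k**2 - 4*k + 4) with R(k) = B(k−1)f(k)/C(k) = k*(k**3 - 2*k**2 + 4*k - 4)/(4*k**3 + 6*k - 1).
Check: Δs_k = -4*k**3 - 6*k + 1. ✓
Telescoping: Σ = s_(13) − s_(3) = -24791 − (-51) = -24740.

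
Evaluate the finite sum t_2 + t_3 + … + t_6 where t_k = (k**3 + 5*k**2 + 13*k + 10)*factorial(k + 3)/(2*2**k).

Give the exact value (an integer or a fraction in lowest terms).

Σ = 1615740

Compute t_(k+1)/t_k: get (k**4 + 12*k**3 + 58*k**2 + 133*k + 116)/(2*(k**3 + 5*k**2 + 13*k + 10)).
Gosper form: A/B · C(k+1)/C(k) with A=k/2 + 2, B=1, C=k**3 + 5*k**2 + 13*k + 10.
Solve (k/2 + 2)·f(k+1) − (1)·f(k) = k**3 + 5*k**2 + 13*k + 10.
deg f ≤ 2 (via 1,0,3).
Solving with deg f ≤ 2: f(k) = 2*(k**2 + k + 1).
So s_k = (B(k−1)f/C)·t_k = (2*(k**2 + k + 1)/(k**3 + 5*k**2 + 13*k + 10))·t_k = (k**2 + k + 1)*factorial(k + 3)/2**k.
Check: Δs_k = (k**3 + 5*k**2 + 13*k + 10)*factorial(k + 3)/(2*2**k). ✓
Σ_(k=2)^(6) t_k = s_(7) − s_(2) = 1615950 − (210) = 1615740.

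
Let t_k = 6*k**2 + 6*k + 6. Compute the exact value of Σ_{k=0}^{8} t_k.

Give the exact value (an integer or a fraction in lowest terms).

Step 1: r(k) = (k + (k + 1)**2 + 2)/(k**2 + k + 1).
A = 1, B = 1, C = k**2 + k + 1.
Need (1)·f(k+1) − (1)·f(k) = k**2 + k + 1.
Degrees (0,0,2) ⇒ d ≤ 3.
Solve for f: f(k) = k*(k**2 + 2)/3 (degree 3 ≤ 3).
Then R = B(k−1)f/C = k*(k**2 + 2)/(3*(k**2 + k + 1)), so s_k = R(k)·t_k = 2*k*(k**2 + 2).
s_(k+1) − s_k = 6*k**2 + 6*k + 6 = t_k.
Telescoping: Σ = s_(9) − s_(0) = 1494 − (0) = 1494.

Σ = 1494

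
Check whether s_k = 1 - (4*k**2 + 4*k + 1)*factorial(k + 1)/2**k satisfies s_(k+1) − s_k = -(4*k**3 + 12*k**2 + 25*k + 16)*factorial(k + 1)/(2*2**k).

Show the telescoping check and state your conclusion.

valid (s_(k+1) − s_k reduces to t_k)

s_(k+1) = -2**(-k - 1)*(4*k + 4*(k + 1)**2 + 5)*factorial(k + 2) + 1
s_(k+1) − s_k = -(4*k**3 + 12*k**2 + 25*k + 16)*factorial(k + 1)/(2*2**k)
(s_(k+1) − s_k) − t_k = 0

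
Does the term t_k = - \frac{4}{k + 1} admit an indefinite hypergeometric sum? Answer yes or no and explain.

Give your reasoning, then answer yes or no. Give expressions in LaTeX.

Ratio r(k) = (k + 1)/(k + 2).
So A=k + 1 and B=k + 2, with C=1.
Solve (k + 1)·f(k+1) − (k + 1)·f(k) = 1.
d = 0 from the (1,1,0) case.
Generic f = c0 gives residual -1; -1 = 0 cannot hold, so t_k is not Gosper-summable.

No — key equation has no polynomial f.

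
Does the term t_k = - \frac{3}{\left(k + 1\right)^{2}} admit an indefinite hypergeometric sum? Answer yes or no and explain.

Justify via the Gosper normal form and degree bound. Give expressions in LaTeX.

t_(k+1)/t_k = (k + 1)**2/(k + 2)**2.
Take A(k)=k**2 + 2*k + 1, B(k)=k**2 + 4*k + 4, C(k)=1.
Need (k**2 + 2*k + 1)·f(k+1) − (k**2 + 2*k + 1)·f(k) = 1.
d = 0 from the (2,2,0) case.
Generic f = c0 gives residual -1; -1 = 0 cannot hold, so t_k is not Gosper-summable.

No; the coefficient equations for f are inconsistent.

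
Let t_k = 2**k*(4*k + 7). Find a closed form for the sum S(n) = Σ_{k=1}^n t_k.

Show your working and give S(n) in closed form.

Ratio r(k) = 2*(4*k + 11)/(4*k + 7).
Gosper form: A/B · C(k+1)/C(k) with A=2, B=1, C=k + 7/4.
Solve (2)·f(k+1) − (1)·f(k) = k + 7/4.
From deg A=0, deg B=0, deg C=1: d=1.
Coefficient equations give f(k) = (4*k - 1)/4.
So s_k = (B(k−1)f/C)·t_k = ((4*k - 1)/(4*k + 7))·t_k = 2**k*(4*k - 1).
Δs = 2**k*(4*k + 7), as required.
Evaluate: s_(n+1) = 2**(n + 1)*(4*n + 3); subtract s_(1) = 6 ⇒ S(n) = 8*2**n*n + 6*2**n - 6.

S(n) = 8*2**n*n + 6*2**n - 6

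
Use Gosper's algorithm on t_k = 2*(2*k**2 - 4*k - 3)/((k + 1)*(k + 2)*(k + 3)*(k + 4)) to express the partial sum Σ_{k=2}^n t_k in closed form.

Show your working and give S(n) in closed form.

Ratio r(k) = (k + 1)*(4*k - 2*(k + 1)**2 + 7)/((k + 5)*(-2*k**2 + 4*k + 3)).
Gosper form: A/B · C(k+1)/C(k) with A=k + 1, B=k + 5, C=k**2 - 2*k - 3/2.
Key eq: (k + 1)·f(k+1) = (k + 4)·f(k) + (k**2 - 2*k - 3/2).
Degrees (1,1,2) ⇒ d ≤ 3.
A polynomial solution: f(k) = -k*(2*k + 1)/2.
Then R = B(k−1)f/C = -k*(k + 4)*(2*k + 1)/(2*k**2 - 4*k - 3), so s_k = R(k)·t_k = 2*k*(-2*k - 1)/((k + 1)*(k + 2)*(k + 3)).
Verify: 2*(2*k**2 - 4*k - 3)/(k**4 + 10*k**3 + 35*k**2 + 50*k + 24) matches t_k.
Evaluate: s_(n+1) = 2*(-2*n**2 - 5*n - 3)/(n**3 + 9*n**2 + 26*n + 24); subtract s_(2) = -1/3 ⇒ S(n) = (n**3 - 3*n**2 - 4*n + 6)/(3*(n**3 + 9*n**2 + 26*n + 24)).

S(n) = (n**3 - 3*n**2 - 4*n + 6)/(3*(n**3 + 9*n**2 + 26*n + 24))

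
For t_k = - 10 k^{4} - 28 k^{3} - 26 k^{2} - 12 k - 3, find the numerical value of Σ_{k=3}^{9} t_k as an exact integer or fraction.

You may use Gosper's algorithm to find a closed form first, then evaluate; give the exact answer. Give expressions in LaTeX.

Step 1: r(k) = (10*k**4 + 68*k**3 + 170*k**2 + 188*k + 79)/(10*k**4 + 28*k**3 + 26*k**2 + 12*k + 3).
A = 1, B = 1, C = k**4 + 14*k**3/5 + 13*k**2/5 + 6*k/5 + 3/10.
Set up (1)·f(k+1) − (1)·f(k) − (k**4 + 14*k**3/5 + 13*k**2/5 + 6*k/5 + 3/10) = 0.
Bound: deg f ≤ 5.
Solving with deg f ≤ 5: f(k) = k*(2*k**4 + 2*k**3 - 2*k**2 + 1)/10.
So s_k = (B(k−1)f/C)·t_k = (k*(2*k**4 + 2*k**3 - 2*k**2 + 1)/(10*k**4 + 28*k**3 + 26*k**2 + 12*k + 3))·t_k = -2*k**5 - 2*k**4 + 2*k**3 - k.
Check: Δs_k = -10*k**4 - 28*k**3 - 26*k**2 - 12*k - 3. ✓
Σ_(k=3)^(9) t_k = s_(10) − s_(3) = -218010 − (-597) = -217413.

Σ = -217413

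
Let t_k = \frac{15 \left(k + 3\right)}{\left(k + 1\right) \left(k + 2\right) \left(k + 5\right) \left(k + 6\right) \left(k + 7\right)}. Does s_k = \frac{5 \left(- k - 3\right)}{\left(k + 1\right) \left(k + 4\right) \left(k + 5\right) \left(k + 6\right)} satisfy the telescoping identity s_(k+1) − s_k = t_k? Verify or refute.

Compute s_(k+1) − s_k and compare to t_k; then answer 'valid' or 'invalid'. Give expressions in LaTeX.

Invalid: residual \frac{10 \left(- 2 k - 5\right)}{k^{6} + 25 k^{5} + 247 k^{4} + 1219 k^{3} + 3112 k^{2} + 3796 k + 1680} ≠ 0.

s_(k+1) = 5*(-k - 4)/((k + 2)*(k + 5)*(k + 6)*(k + 7))
s_(k+1) − s_k = 5*(3*k**2 + 17*k + 26)/(k**6 + 25*k**5 + 247*k**4 + 1219*k**3 + 3112*k**2 + 3796*k + 1680)
(s_(k+1) − s_k) − t_k = 10*(-2*k - 5)/(k**6 + 25*k**5 + 247*k**4 + 1219*k**3 + 3112*k**2 + 3796*k + 1680)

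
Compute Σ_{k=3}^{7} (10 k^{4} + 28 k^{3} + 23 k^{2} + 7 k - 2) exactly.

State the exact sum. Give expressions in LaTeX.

Compute t_(k+1)/t_k: get (10*k**4 + 68*k**3 + 167*k**2 + 177*k + 66)/(10*k**4 + 28*k**3 + 23*k**2 + 7*k - 2).
A = 1, B = 1, C = k**4 + 14*k**3/5 + 23*k**2/10 + 7*k/10 - 1/5.
Set up (1)·f(k+1) − (1)·f(k) − (k**4 + 14*k**3/5 + 23*k**2/10 + 7*k/10 - 1/5) = 0.
Degrees (0,0,4) ⇒ d ≤ 5.
Coefficient equations give f(k) = k*(2*k**4 + 2*k**3 - 3*k**2 - k - 2)/10.
Then R = B(k−1)f/C = k*(2*k**4 + 2*k**3 - 3*k**2 - k - 2)/(10*k**4 + 28*k**3 + 23*k**2 + 7*k - 2), so s_k = R(k)·t_k = k*(2*k**4 + 2*k**3 - 3*k**2 - k - 2).
Δs = 10*k**4 + 28*k**3 + 23*k**2 + 7*k - 2, as required.
Σ_(k=3)^(7) t_k = s_(8) − s_(3) = 72112 − (552) = 71560.

Σ = 71560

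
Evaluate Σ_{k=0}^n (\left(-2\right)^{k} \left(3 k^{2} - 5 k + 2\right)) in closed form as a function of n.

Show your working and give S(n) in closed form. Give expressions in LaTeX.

S(n) = 2 \left(-2\right)^{n} n^{2} - 2 \left(-2\right)^{n} n + 2

Ratio r(k) = 2*k*(-3*k - 1)/(3*k**2 - 5*k + 2).
Factor: A=-2; B=1; C=k**2 - 5*k/3 + 2/3.
Solve (-2)·f(k+1) − (1)·f(k) = k**2 - 5*k/3 + 2/3.
From deg A=0, deg B=0, deg C=2: d=2.
Solve for f: f(k) = -(k - 2)*(k - 1)/3 (degree 2 ≤ 2).
Then R = B(k−1)f/C = -(k - 2)/(3*k - 2), so s_k = R(k)·t_k = (-2)**k*(-k**2 + 3*k - 2).
Δs = (-2)**k*(3*k**2 - 5*k + 2), as required.
Telescope: S(n) = s_(n+1) − s_(0) = 2*(-2)**n*n*(n - 1) − (-2) = 2*(-2)**n*n**2 - 2*(-2)**n*n + 2.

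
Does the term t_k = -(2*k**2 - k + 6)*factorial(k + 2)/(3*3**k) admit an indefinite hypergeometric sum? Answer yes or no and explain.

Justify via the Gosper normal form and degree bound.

Step 1: r(k) = (k + 3)*(-k + 2*(k + 1)**2 + 5)/(3*(2*k**2 - k + 6)).
Take A(k)=k/3 + 1, B(k)=1, C(k)=k**2 - k/2 + 3.
Set up (k/3 + 1)·f(k+1) − (1)·f(k) − (k**2 - k/2 + 3) = 0.
d = 1 from the (1,0,2) case.
Match coefficients ⇒ f(k) = 3*(2*k - 3)/2.
So s_k = (B(k−1)f/C)·t_k = (3*(2*k - 3)/(2*k**2 - k + 6))·t_k = -(2*k - 3)*factorial(k + 2)/3**k.
Check: Δs_k = -(2*k**2 - k + 6)*factorial(k + 2)/(3*3**k). ✓

Yes. s_k = -(2*k - 3)*factorial(k + 2)/3**k.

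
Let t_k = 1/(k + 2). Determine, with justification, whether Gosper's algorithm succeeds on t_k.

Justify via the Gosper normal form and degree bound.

Step 1: r(k) = (k + 2)/(k + 3).
Gosper form: A/B · C(k+1)/C(k) with A=k + 2, B=k + 3, C=1.
Need (k + 2)·f(k+1) − (k + 2)·f(k) = 1.
Degrees (1,1,0) ⇒ d ≤ 0.
Generic f = c0 gives residual -1; -1 = 0 cannot hold, so t_k is not Gosper-summable.

No — the linear system for f has no solution.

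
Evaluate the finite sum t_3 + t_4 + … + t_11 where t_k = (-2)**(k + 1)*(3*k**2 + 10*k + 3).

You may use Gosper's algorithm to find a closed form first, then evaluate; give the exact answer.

Σ = 1368288

The ratio is 2*(-3*k**2 - 16*k - 16)/(3*k**2 + 10*k + 3).
Normal form (A,B,C) = (-2, 1, k**2 + 10*k/3 + 1).
f must satisfy (-2)·f(k+1) − (1)·f(k) = k**2 + 10*k/3 + 1.
From deg A=0, deg B=0, deg C=2: d=2.
Match coefficients ⇒ f(k) = -(k**2 + 2*k - 1)/3.
Get s_k = R·t_k = (-2)**(k + 1)*(-k**2 - 2*k + 1) with R(k) = B(k−1)f(k)/C(k) = -(k**2 + 2*k - 1)/((k + 3)*(3*k + 1)).
Δs = (-2)**(k + 1)*(3*k**2 + 10*k + 3), as required.
Σ_(k=3)^(11) t_k = s_(12) − s_(3) = 1368064 − (-224) = 1368288.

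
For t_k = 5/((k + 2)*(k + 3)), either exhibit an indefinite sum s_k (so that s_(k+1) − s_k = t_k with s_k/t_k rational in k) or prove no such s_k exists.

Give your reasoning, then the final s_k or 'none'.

r(k) = (k + 2)/(k + 4) after simplifying.
Take A(k)=k + 2, B(k)=k + 4, C(k)=1.
Key eq: (k + 2)·f(k+1) = (k + 3)·f(k) + (1).
Bound: deg f ≤ 1.
Coefficient equations give f(k) = k/2.
So s_k = (B(k−1)f/C)·t_k = (k*(k + 3)/2)·t_k = 5*k/(2*(k + 2)).
Δs = 5/(k**2 + 5*k + 6), as required.

s_k = 5*k/(2*(k + 2))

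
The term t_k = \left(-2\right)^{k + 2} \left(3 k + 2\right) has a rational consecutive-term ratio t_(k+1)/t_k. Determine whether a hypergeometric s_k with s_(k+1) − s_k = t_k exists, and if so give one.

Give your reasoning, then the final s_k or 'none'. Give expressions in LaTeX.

r(k) = 2*(-3*k - 5)/(3*k + 2) after simplifying.
So A=-2 and B=1, with C=k + 2/3.
f must satisfy (-2)·f(k+1) − (1)·f(k) = k + 2/3.
d = 1 from the (0,0,1) case.
A polynomial solution: f(k) = -k/3.
R(k) = B(k−1)·f(k)/C(k) = -k/(3*k + 2); s_k = R·t_k = -(-2)**(k + 2)*k.
Δs = (-2)**(k + 2)*(3*k + 2), as required.

s_k = - \left(-2\right)^{k + 2} k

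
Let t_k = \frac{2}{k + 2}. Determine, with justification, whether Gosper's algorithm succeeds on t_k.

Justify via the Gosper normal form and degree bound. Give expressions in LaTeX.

r(k) = (k + 2)/(k + 3) after simplifying.
A = k + 2, B = k + 3, C = 1.
Need (k + 2)·f(k+1) − (k + 2)·f(k) = 1.
Degrees (1,1,0) ⇒ d ≤ 0.
Put f(k) = c0: A·f(k+1) − B(k−1)·f(k) − C = -1; need -1 = 0 — inconsistent ⇒ no f, not summable.

No — t_k has no hypergeometric antidifference.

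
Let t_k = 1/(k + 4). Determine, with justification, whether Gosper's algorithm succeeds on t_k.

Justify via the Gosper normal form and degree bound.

No. Not Gosper-summable.

Ratio r(k) = (k + 4)/(k + 5).
Gosper form: A/B · C(k+1)/C(k) with A=k + 4, B=k + 5, C=1.
Solve (k + 4)·f(k+1) − (k + 4)·f(k) = 1.
From deg A=1, deg B=1, deg C=0: d=0.
f = c0 ⇒ A·f(k+1) − B(k−1)·f(k) − C = -1. The system {-1 = 0} is inconsistent; no antidifference.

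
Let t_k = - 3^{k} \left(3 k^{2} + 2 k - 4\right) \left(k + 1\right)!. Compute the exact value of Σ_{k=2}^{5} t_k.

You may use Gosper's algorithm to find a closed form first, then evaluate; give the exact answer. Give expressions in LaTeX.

Ratio r(k) = 3*(3*k**3 + 14*k**2 + 17*k + 2)/(3*k**2 + 2*k - 4).
Gosper form: A/B · C(k+1)/C(k) with A=3*k + 6, B=1, C=k**2 + 2*k/3 - 4/3.
Key eq: (3*k + 6)·f(k+1) = (1)·f(k) + (k**2 + 2*k/3 - 4/3).
d = 1 from the (1,0,2) case.
A polynomial solution: f(k) = (k - 2)/3.
Certificate R = B(k−1)f/C = (k - 2)/(3*k**2 + 2*k - 4) gives s_k = -3**k*(k - 2)*factorial(k + 1).
s_(k+1) − s_k = -3**k*(3*k**2 + 2*k - 4)*factorial(k + 1) = t_k.
Evaluate s at k=6 and k=2: -14696640 and 0; difference -14696640.

Σ = -14696640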